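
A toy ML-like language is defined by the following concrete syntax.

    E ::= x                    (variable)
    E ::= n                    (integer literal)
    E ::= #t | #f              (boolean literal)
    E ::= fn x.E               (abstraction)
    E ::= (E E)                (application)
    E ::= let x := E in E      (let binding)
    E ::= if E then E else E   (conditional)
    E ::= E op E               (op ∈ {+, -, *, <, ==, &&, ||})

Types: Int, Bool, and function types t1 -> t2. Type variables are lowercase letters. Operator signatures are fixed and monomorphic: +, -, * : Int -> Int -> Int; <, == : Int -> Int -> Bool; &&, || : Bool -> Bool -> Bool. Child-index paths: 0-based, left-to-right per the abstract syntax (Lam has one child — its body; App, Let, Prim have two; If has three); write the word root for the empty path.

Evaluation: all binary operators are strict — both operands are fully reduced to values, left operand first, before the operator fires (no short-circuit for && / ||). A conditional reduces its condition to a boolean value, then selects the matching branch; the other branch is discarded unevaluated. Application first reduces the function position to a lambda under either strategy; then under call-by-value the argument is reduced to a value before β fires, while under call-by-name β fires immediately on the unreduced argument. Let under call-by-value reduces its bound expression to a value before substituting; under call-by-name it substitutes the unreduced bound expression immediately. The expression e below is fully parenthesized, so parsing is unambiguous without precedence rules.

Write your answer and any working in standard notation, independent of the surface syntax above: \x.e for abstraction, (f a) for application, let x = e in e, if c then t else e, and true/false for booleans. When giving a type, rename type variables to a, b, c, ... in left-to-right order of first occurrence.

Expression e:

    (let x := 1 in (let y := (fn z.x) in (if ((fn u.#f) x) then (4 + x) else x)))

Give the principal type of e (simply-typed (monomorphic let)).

Answer: Int

Working:
let x : Int
x : Int
\z._ : a -> Int
let y : a -> Int
\u._ : b -> Bool
x : Int
  unify b -> Bool ~ Int -> c
  unify b ~ Int
  unify Bool ~ c
_ _ : Bool
  unify Bool ~ Bool
  unify Int ~ Int
x : Int
  unify Int ~ Int
x : Int
  unify Int ~ Int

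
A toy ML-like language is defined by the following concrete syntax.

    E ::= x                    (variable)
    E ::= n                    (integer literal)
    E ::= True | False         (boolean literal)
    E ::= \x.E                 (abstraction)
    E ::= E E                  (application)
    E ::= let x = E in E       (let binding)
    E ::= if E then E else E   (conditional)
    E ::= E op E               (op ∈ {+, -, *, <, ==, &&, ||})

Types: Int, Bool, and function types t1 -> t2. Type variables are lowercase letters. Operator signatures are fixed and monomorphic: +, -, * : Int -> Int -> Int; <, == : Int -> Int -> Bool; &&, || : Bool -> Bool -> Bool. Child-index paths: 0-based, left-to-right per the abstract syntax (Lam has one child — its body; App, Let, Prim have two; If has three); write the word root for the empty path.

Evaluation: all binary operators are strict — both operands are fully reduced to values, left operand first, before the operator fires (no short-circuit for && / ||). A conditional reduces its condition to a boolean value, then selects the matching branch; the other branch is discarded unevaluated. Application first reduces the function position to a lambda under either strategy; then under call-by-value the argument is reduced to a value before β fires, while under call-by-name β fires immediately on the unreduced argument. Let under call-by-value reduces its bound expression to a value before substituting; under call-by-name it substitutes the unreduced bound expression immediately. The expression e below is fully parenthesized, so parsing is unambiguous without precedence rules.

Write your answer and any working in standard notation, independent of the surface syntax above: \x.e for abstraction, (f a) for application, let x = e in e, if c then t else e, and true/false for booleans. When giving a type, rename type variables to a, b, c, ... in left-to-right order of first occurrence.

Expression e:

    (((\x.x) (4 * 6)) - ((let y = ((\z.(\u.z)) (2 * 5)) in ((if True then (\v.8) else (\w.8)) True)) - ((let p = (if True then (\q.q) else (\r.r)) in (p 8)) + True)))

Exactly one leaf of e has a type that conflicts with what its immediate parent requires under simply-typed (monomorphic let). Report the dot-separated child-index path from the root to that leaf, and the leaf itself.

Answer: 1.1.1 : true

Working:
x : a
\x._ : a -> a
  unify Int ~ Int
  unify Int ~ Int
  unify a -> a ~ Int -> b
  unify a ~ Int
  unify Int ~ b
_ _ : Int
  unify Int ~ Int
z : c
\u._ : d -> c
\z._ : c -> d -> c
  unify Int ~ Int
  unify Int ~ Int
  unify c -> d -> c ~ Int -> e
  unify c ~ Int
  unify d -> Int ~ e
_ _ : d -> Int
let y : d -> Int
  unify Bool ~ Bool
\v._ : f -> Int
\w._ : g -> Int
  unify f -> Int ~ g -> Int
  unify f ~ g
  unify Int ~ Int
  unify g -> Int ~ Bool -> h
  unify g ~ Bool
  unify Int ~ h
_ _ : Int
  unify Int ~ Int
  unify Bool ~ Bool
q : i
\q._ : i -> i
r : j
\r._ : j -> j
  unify i -> i ~ j -> j
  unify i ~ j
  unify j ~ j
let p : j -> j
p : j -> j
  unify j -> j ~ Int -> k
  unify j ~ Int
  unify Int ~ k
_ _ : Int
  unify Int ~ Int
  unify Bool ~ Int
  FAIL: mismatch Bool ~ Int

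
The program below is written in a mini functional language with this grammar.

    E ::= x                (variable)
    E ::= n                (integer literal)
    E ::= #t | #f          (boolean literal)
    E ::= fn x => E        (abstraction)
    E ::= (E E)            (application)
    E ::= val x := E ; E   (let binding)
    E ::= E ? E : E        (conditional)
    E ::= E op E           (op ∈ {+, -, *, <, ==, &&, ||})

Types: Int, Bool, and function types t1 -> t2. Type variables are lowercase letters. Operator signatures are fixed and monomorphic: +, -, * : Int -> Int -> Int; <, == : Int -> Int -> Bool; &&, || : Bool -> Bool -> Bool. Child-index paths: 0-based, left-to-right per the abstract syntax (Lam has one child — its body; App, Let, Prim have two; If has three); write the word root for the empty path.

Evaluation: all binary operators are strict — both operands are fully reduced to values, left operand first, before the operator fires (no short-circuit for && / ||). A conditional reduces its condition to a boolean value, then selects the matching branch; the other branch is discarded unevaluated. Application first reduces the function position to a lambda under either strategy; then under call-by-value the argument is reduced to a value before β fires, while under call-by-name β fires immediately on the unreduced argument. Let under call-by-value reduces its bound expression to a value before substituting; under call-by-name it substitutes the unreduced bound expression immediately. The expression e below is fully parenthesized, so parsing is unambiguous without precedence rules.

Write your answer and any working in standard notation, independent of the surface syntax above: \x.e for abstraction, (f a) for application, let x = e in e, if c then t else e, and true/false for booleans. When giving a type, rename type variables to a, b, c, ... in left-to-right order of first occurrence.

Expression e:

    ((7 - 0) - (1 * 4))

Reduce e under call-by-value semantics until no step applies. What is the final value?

Trace:
step 0: ((7 - 0) - (1 * 4))
step 1: [delta@0] (7 - (1 * 4))
step 2: [delta@1] (7 - 4)
step 3: [delta@root] 3

Answer: 3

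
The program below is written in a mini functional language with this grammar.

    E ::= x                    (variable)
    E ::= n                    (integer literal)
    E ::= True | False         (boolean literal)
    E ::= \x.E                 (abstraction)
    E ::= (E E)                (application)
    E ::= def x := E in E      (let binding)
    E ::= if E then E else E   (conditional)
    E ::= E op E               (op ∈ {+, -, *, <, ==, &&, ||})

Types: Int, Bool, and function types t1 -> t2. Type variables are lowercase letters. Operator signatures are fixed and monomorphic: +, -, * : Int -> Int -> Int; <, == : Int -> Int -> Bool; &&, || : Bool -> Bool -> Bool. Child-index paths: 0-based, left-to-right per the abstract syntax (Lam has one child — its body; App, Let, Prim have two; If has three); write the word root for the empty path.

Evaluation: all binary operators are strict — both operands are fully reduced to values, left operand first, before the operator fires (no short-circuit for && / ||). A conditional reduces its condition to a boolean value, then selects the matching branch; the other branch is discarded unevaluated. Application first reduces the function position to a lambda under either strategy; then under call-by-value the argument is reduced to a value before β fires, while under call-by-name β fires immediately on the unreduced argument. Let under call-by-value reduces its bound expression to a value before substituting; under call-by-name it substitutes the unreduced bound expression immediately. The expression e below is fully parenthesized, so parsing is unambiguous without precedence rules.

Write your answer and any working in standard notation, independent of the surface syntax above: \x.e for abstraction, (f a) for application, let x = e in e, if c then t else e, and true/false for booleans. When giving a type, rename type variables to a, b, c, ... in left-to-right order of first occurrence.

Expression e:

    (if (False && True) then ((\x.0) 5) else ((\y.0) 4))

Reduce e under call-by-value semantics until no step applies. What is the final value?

Working:
step 0: (if (false && true) then ((\x.0) 5) else ((\y.0) 4))
step 1: [delta@0] (if false then ((\x.0) 5) else ((\y.0) 4))
step 2: [if@root] ((\y.0) 4)
step 3: [beta@root] 0

Answer: 0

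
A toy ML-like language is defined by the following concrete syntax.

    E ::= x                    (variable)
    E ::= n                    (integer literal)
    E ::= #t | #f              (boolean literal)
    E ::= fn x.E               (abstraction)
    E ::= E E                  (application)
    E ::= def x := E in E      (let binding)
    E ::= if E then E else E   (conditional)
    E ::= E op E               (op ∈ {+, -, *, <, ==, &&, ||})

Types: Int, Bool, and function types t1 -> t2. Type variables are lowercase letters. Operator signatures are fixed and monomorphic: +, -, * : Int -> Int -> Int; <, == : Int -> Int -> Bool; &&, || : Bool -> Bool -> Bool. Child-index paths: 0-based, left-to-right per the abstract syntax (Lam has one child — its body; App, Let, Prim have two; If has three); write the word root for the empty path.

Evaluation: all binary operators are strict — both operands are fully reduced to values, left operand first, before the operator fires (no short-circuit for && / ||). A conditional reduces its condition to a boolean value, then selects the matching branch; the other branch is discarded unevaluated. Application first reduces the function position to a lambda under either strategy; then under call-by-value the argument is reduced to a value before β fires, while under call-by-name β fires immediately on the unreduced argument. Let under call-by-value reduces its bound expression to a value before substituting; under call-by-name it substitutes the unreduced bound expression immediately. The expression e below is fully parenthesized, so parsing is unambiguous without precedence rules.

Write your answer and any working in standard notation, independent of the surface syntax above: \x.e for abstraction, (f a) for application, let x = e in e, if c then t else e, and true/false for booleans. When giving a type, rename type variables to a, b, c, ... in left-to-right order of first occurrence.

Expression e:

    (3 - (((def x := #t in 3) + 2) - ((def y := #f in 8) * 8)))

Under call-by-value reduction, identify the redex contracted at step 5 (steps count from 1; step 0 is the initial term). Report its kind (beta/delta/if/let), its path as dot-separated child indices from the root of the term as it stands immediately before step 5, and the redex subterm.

Derivation:
step 0: (3 - (((let x = true in 3) + 2) - ((let y = false in 8) * 8)))
step 1: [let@1.0.0] (3 - ((3 + 2) - ((let y = false in 8) * 8)))
step 2: [delta@1.0] (3 - (5 - ((let y = false in 8) * 8)))
step 3: [let@1.1.0] (3 - (5 - (8 * 8)))
step 4: [delta@1.1] (3 - (5 - 64))
step 5: [delta@1] (3 - -59)

Answer: delta at 1 : (5 - 64)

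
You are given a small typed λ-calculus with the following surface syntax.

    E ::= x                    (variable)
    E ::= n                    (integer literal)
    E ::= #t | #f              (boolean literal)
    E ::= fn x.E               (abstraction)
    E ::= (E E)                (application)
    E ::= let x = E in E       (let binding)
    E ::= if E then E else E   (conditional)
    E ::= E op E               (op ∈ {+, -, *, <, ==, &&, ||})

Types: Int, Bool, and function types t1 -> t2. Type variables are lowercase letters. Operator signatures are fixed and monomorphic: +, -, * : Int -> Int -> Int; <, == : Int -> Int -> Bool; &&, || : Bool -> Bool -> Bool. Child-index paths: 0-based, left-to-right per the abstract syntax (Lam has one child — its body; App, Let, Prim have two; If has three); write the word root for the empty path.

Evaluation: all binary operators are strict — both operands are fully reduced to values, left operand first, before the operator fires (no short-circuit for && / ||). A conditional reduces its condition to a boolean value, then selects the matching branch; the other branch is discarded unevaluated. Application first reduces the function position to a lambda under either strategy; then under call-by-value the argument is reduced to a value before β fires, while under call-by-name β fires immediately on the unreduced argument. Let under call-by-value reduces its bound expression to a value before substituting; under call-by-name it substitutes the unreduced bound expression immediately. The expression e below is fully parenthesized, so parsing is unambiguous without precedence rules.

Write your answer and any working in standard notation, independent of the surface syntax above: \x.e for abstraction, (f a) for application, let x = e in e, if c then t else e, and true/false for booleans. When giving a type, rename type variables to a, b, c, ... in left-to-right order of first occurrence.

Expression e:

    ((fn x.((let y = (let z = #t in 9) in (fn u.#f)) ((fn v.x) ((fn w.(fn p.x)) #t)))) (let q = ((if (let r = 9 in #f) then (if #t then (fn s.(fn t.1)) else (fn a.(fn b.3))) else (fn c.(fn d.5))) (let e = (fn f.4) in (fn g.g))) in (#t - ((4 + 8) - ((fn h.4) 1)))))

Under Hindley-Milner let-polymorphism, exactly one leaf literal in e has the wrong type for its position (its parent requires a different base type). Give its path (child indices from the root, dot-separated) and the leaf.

Trace:
let z : Bool
let y : Int
\u._ : b -> Bool
x : a
\v._ : c -> a
x : a
\p._ : e -> a
\w._ : d -> e -> a
  unify d -> e -> a ~ Bool -> f
  unify d ~ Bool
  unify e -> a ~ f
_ _ : e -> a
  unify c -> a ~ (e -> a) -> g
  unify c ~ e -> a
  unify a ~ g
_ _ : g
  unify b -> Bool ~ g -> h
  unify b ~ g
  unify Bool ~ h
_ _ : Bool
\x._ : g -> Bool
let r : Int
  unify Bool ~ Bool
  unify Bool ~ Bool
\t._ : j -> Int
\s._ : i -> j -> Int
\b._ : l -> Int
\a._ : k -> l -> Int
  unify i -> j -> Int ~ k -> l -> Int
  unify i ~ k
  unify j -> Int ~ l -> Int
  unify j ~ l
  unify Int ~ Int
\d._ : n -> Int
\c._ : m -> n -> Int
  unify k -> l -> Int ~ m -> n -> Int
  unify k ~ m
  unify l -> Int ~ n -> Int
  unify l ~ n
  unify Int ~ Int
\f._ : o -> Int
let e : forall. o -> Int
g : p
\g._ : p -> p
  unify m -> n -> Int ~ (p -> p) -> q
  unify m ~ p -> p
  unify n -> Int ~ q
_ _ : n -> Int
let q : forall. n -> Int
  unify Bool ~ Int
  FAIL: mismatch Bool ~ Int

Answer: 1.1.0 : true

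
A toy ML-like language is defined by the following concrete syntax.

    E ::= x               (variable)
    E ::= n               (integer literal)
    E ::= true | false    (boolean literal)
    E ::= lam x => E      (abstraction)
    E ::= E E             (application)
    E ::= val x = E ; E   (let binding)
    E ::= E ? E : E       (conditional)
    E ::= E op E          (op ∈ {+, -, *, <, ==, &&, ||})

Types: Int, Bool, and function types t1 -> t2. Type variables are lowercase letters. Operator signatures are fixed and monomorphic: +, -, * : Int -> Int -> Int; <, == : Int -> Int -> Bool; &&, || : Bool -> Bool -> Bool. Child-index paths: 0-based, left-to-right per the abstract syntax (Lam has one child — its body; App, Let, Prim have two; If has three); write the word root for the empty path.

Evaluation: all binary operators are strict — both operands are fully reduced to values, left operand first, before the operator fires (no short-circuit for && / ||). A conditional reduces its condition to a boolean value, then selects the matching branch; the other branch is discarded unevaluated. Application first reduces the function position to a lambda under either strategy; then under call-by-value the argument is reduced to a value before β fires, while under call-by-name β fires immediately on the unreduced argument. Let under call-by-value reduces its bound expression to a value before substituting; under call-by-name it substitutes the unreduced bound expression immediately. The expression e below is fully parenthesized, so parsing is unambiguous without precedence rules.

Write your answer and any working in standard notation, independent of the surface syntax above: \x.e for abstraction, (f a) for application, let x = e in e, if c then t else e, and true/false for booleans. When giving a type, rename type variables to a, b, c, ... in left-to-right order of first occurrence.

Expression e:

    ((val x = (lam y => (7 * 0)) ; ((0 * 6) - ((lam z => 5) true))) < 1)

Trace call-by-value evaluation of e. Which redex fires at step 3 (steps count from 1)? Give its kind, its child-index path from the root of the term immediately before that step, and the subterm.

Answer: beta at 0.1 : ((\z.5) true)

Working:
step 0: ((let x = (\y.(7 * 0)) in ((0 * 6) - ((\z.5) true))) < 1)
step 1: [let@0] (((0 * 6) - ((\z.5) true)) < 1)
step 2: [delta@0.0] ((0 - ((\z.5) true)) < 1)
step 3: [beta@0.1] ((0 - 5) < 1)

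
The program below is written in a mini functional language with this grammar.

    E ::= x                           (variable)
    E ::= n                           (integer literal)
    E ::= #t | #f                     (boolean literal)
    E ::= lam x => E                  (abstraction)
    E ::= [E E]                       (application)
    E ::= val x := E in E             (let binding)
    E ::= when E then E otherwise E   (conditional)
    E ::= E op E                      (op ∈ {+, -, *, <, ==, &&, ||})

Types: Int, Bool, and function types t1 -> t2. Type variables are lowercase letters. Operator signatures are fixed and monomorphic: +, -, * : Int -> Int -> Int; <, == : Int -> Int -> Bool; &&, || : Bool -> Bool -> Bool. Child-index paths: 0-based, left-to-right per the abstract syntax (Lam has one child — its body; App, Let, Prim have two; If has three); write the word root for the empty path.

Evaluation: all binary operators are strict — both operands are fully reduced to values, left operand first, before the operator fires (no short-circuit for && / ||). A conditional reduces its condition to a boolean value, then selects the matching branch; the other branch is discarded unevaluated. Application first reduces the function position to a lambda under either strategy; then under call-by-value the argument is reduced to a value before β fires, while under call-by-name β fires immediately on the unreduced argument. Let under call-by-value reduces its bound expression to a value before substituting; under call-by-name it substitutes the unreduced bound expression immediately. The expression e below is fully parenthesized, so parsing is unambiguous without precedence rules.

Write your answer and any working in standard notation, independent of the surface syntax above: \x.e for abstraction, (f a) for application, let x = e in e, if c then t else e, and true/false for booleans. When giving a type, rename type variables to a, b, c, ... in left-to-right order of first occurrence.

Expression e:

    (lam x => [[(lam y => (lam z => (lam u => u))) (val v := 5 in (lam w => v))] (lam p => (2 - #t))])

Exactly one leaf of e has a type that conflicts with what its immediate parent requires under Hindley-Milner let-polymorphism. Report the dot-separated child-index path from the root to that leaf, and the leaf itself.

Answer: 0.1.0.1 : true

Working:
u : d
\u._ : d -> d
\z._ : c -> d -> d
\y._ : b -> c -> d -> d
let v : Int
v : Int
\w._ : e -> Int
  unify b -> c -> d -> d ~ (e -> Int) -> f
  unify b ~ e -> Int
  unify c -> d -> d ~ f
_ _ : c -> d -> d
  unify Int ~ Int
  unify Bool ~ Int
  FAIL: mismatch Bool ~ Int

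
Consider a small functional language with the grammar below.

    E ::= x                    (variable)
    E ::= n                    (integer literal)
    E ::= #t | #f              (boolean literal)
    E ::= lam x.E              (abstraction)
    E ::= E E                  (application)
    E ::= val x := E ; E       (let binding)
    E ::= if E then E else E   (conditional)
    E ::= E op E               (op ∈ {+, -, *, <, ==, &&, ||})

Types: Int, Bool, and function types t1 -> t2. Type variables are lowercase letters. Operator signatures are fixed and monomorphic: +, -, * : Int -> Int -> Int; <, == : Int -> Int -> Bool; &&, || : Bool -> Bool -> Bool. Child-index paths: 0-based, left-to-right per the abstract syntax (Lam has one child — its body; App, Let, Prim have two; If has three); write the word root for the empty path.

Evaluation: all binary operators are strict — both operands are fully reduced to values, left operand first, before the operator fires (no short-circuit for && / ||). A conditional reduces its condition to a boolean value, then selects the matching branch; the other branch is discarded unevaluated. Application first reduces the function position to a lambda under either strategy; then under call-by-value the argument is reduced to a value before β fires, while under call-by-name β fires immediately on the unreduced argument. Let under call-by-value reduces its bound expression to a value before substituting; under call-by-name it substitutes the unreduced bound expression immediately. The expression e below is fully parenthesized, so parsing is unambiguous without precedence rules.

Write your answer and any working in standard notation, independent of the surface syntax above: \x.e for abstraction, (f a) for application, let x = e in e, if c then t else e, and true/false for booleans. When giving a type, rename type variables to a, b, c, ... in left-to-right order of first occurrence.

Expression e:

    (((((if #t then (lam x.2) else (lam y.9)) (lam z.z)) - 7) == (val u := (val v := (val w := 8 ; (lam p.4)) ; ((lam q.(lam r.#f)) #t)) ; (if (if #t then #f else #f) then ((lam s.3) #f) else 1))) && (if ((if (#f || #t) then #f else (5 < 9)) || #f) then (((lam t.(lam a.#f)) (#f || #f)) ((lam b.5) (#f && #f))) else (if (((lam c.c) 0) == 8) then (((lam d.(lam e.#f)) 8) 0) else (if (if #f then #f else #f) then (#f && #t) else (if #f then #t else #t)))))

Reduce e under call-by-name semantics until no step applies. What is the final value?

Trace:
step 0: (((((if true then (\x.2) else (\y.9)) (\z.z)) - 7) == (let u = (let v = (let w = 8 in (\p.4)) in ((\q.(\r.false)) true)) in (if (if true then false else false) then ((\s.3) false) else 1))) && (if ((if (false || true) then false else (5 < 9)) || false) then (((\t.(\a.false)) (false || false)) ((\b.5) (false && false))) else (if (((\c.c) 0) == 8) then (((\d.(\e.false)) 8) 0) else (if (if false then false else false) then (false && true) else (if false then true else true)))))
step 1: [if@0.0.0.0] (((((\x.2) (\z.z)) - 7) == (let u = (let v = (let w = 8 in (\p.4)) in ((\q.(\r.false)) true)) in (if (if true then false else false) then ((\s.3) false) else 1))) && (if ((if (false || true) then false else (5 < 9)) || false) then (((\t.(\a.false)) (false || false)) ((\b.5) (false && false))) else (if (((\c.c) 0) == 8) then (((\d.(\e.false)) 8) 0) else (if (if false then false else false) then (false && true) else (if false then true else true)))))
step 2: [beta@0.0.0] (((2 - 7) == (let u = (let v = (let w = 8 in (\p.4)) in ((\q.(\r.false)) true)) in (if (if true then false else false) then ((\s.3) false) else 1))) && (if ((if (false || true) then false else (5 < 9)) || false) then (((\t.(\a.false)) (false || false)) ((\b.5) (false && false))) else (if (((\c.c) 0) == 8) then (((\d.(\e.false)) 8) 0) else (if (if false then false else false) then (false && true) else (if false then true else true)))))
step 3: [delta@0.0] ((-5 == (let u = (let v = (let w = 8 in (\p.4)) in ((\q.(\r.false)) true)) in (if (if true then false else false) then ((\s.3) false) else 1))) && (if ((if (false || true) then false else (5 < 9)) || false) then (((\t.(\a.false)) (false || false)) ((\b.5) (false && false))) else (if (((\c.c) 0) == 8) then (((\d.(\e.false)) 8) 0) else (if (if false then false else false) then (false && true) else (if false then true else true)))))
step 4: [let@0.1] ((-5 == (if (if true then false else false) then ((\s.3) false) else 1)) && (if ((if (false || true) then false else (5 < 9)) || false) then (((\t.(\a.false)) (false || false)) ((\b.5) (false && false))) else (if (((\c.c) 0) == 8) then (((\d.(\e.false)) 8) 0) else (if (if false then false else false) then (false && true) else (if false then true else true)))))
step 5: [if@0.1.0] ((-5 == (if false then ((\s.3) false) else 1)) && (if ((if (false || true) then false else (5 < 9)) || false) then (((\t.(\a.false)) (false || false)) ((\b.5) (false && false))) else (if (((\c.c) 0) == 8) then (((\d.(\e.false)) 8) 0) else (if (if false then false else false) then (false && true) else (if false then true else true)))))
step 6: [if@0.1] ((-5 == 1) && (if ((if (false || true) then false else (5 < 9)) || false) then (((\t.(\a.false)) (false || false)) ((\b.5) (false && false))) else (if (((\c.c) 0) == 8) then (((\d.(\e.false)) 8) 0) else (if (if false then false else false) then (false && true) else (if false then true else true)))))
step 7: [delta@0] (false && (if ((if (false || true) then false else (5 < 9)) || false) then (((\t.(\a.false)) (false || false)) ((\b.5) (false && false))) else (if (((\c.c) 0) == 8) then (((\d.(\e.false)) 8) 0) else (if (if false then false else false) then (false && true) else (if false then true else true)))))
step 8: [delta@1.0.0.0] (false && (if ((if true then false else (5 < 9)) || false) then (((\t.(\a.false)) (false || false)) ((\b.5) (false && false))) else (if (((\c.c) 0) == 8) then (((\d.(\e.false)) 8) 0) else (if (if false then false else false) then (false && true) else (if false then true else true)))))
step 9: [if@1.0.0] (false && (if (false || false) then (((\t.(\a.false)) (false || false)) ((\b.5) (false && false))) else (if (((\c.c) 0) == 8) then (((\d.(\e.false)) 8) 0) else (if (if false then false else false) then (false && true) else (if false then true else true)))))
step 10: [delta@1.0] (false && (if false then (((\t.(\a.false)) (false || false)) ((\b.5) (false && false))) else (if (((\c.c) 0) == 8) then (((\d.(\e.false)) 8) 0) else (if (if false then false else false) then (false && true) else (if false then true else true)))))
step 11: [if@1] (false && (if (((\c.c) 0) == 8) then (((\d.(\e.false)) 8) 0) else (if (if false then false else false) then (false && true) else (if false then true else true))))
step 12: [beta@1.0.0] (false && (if (0 == 8) then (((\d.(\e.false)) 8) 0) else (if (if false then false else false) then (false && true) else (if false then true else true))))
step 13: [delta@1.0] (false && (if false then (((\d.(\e.false)) 8) 0) else (if (if false then false else false) then (false && true) else (if false then true else true))))
step 14: [if@1] (false && (if (if false then false else false) then (false && true) else (if false then true else true)))
step 15: [if@1.0] (false && (if false then (false && true) else (if false then true else true)))
step 16: [if@1] (false && (if false then true else true))
step 17: [if@1] (false && true)
step 18: [delta@root] false

Answer: false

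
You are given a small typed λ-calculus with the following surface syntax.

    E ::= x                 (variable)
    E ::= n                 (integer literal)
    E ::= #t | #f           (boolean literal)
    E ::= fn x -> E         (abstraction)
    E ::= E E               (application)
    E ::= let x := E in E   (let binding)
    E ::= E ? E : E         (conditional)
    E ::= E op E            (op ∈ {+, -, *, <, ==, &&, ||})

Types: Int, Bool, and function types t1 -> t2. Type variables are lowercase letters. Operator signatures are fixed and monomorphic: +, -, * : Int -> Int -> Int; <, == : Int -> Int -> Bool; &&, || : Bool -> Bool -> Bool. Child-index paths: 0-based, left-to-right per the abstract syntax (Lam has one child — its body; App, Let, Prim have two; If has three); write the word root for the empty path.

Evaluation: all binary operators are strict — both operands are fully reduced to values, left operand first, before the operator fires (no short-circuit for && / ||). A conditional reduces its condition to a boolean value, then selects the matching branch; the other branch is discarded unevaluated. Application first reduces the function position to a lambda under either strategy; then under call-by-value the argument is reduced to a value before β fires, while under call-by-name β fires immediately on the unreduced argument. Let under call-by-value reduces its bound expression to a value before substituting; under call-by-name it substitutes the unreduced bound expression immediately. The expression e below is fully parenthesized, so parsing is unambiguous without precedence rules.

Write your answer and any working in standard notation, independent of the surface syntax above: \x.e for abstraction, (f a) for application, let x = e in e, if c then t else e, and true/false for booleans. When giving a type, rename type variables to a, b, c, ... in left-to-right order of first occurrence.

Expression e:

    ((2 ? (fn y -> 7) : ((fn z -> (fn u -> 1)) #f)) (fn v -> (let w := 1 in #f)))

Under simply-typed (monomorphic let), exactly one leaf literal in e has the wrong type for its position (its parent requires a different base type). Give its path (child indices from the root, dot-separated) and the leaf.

Trace:
  unify Int ~ Bool
  FAIL: mismatch Int ~ Bool

Answer: 0.0 : 2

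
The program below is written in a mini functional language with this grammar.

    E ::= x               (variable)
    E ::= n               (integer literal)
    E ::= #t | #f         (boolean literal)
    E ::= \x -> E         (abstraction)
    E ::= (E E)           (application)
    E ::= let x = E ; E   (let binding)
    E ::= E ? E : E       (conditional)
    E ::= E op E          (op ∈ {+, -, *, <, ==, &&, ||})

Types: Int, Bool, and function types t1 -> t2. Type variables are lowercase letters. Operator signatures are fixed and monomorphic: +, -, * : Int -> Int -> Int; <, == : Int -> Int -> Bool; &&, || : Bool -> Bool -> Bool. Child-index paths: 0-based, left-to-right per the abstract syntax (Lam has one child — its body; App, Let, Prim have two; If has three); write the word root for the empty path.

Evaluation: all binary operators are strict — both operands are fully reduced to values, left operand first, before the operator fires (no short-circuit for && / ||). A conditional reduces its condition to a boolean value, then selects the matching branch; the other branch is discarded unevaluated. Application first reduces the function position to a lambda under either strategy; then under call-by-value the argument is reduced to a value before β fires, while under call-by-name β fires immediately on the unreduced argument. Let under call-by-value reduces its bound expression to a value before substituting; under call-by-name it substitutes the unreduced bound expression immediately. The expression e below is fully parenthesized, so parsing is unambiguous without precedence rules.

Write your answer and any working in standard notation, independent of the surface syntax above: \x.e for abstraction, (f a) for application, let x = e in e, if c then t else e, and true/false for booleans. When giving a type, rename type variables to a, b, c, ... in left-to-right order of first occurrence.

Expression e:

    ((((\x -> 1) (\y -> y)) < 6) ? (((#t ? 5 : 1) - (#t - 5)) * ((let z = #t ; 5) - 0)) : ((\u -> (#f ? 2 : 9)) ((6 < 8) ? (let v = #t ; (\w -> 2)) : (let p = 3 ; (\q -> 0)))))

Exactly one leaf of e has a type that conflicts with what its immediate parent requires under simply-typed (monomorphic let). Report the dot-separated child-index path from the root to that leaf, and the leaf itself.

Trace:
\x._ : a -> Int
y : b
\y._ : b -> b
  unify a -> Int ~ (b -> b) -> c
  unify a ~ b -> b
  unify Int ~ c
_ _ : Int
  unify Int ~ Int
  unify Int ~ Int
  unify Bool ~ Bool
  unify Bool ~ Bool
  unify Int ~ Int
  unify Int ~ Int
  unify Bool ~ Int
  FAIL: mismatch Bool ~ Int

Answer: 1.0.1.0 : true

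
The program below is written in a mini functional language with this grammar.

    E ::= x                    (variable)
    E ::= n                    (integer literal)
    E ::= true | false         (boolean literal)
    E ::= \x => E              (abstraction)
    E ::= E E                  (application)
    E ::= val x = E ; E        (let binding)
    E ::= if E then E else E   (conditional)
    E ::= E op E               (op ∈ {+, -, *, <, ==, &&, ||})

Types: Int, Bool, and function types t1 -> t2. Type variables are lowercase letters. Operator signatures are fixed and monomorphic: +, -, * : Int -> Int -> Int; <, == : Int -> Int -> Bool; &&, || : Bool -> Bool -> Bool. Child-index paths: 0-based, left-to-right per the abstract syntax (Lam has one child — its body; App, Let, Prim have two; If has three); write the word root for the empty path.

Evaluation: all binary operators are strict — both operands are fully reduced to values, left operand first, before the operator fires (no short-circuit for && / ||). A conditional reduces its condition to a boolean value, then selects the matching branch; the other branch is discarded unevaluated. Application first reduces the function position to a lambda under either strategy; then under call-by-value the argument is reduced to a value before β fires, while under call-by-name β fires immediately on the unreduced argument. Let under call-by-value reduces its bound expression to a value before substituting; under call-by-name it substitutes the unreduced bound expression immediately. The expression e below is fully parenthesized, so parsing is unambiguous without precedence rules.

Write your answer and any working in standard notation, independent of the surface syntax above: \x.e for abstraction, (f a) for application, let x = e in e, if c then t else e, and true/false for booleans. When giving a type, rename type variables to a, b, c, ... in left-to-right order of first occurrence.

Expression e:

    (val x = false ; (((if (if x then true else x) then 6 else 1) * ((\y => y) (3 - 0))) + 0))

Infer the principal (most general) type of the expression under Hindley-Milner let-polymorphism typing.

Trace:
let x : Bool
x : Bool
  unify Bool ~ Bool
x : Bool
  unify Bool ~ Bool
  unify Bool ~ Bool
  unify Int ~ Int
  unify Int ~ Int
y : a
\y._ : a -> a
  unify Int ~ Int
  unify Int ~ Int
  unify a -> a ~ Int -> b
  unify a ~ Int
  unify Int ~ b
_ _ : Int
  unify Int ~ Int
  unify Int ~ Int
  unify Int ~ Int

Answer: Int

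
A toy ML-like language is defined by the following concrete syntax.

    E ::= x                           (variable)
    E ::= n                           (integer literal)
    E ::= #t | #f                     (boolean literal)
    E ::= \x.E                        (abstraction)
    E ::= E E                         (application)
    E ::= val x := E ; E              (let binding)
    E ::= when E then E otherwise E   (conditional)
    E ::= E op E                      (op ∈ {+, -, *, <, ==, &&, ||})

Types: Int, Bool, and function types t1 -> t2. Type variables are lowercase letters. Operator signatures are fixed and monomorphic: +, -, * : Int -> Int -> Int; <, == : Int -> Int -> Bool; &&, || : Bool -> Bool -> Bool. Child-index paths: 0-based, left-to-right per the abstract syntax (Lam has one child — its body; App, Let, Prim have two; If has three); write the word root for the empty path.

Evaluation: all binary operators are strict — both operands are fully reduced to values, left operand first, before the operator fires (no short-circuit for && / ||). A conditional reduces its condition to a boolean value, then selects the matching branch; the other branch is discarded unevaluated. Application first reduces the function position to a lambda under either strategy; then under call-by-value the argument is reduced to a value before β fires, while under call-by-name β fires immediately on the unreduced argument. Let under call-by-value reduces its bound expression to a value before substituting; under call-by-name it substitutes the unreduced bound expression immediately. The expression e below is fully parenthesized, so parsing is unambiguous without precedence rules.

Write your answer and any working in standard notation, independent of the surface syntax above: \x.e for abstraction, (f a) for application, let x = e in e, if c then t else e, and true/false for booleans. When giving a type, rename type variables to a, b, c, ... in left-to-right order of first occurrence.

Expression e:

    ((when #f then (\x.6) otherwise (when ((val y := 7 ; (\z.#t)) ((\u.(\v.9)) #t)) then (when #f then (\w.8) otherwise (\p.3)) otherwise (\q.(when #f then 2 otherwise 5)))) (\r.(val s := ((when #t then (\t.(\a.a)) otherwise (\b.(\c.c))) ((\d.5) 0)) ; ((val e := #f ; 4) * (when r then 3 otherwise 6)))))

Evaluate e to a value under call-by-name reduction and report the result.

Answer: 3

Working:
step 0: ((if false then (\x.6) else (if ((let y = 7 in (\z.true)) ((\u.(\v.9)) true)) then (if false then (\w.8) else (\p.3)) else (\q.(if false then 2 else 5)))) (\r.(let s = ((if true then (\t.(\a.a)) else (\b.(\c.c))) ((\d.5) 0)) in ((let e = false in 4) * (if r then 3 else 6)))))
step 1: [if@0] ((if ((let y = 7 in (\z.true)) ((\u.(\v.9)) true)) then (if false then (\w.8) else (\p.3)) else (\q.(if false then 2 else 5))) (\r.(let s = ((if true then (\t.(\a.a)) else (\b.(\c.c))) ((\d.5) 0)) in ((let e = false in 4) * (if r then 3 else 6)))))
step 2: [let@0.0.0] ((if ((\z.true) ((\u.(\v.9)) true)) then (if false then (\w.8) else (\p.3)) else (\q.(if false then 2 else 5))) (\r.(let s = ((if true then (\t.(\a.a)) else (\b.(\c.c))) ((\d.5) 0)) in ((let e = false in 4) * (if r then 3 else 6)))))
step 3: [beta@0.0] ((if true then (if false then (\w.8) else (\p.3)) else (\q.(if false then 2 else 5))) (\r.(let s = ((if true then (\t.(\a.a)) else (\b.(\c.c))) ((\d.5) 0)) in ((let e = false in 4) * (if r then 3 else 6)))))
step 4: [if@0] ((if false then (\w.8) else (\p.3)) (\r.(let s = ((if true then (\t.(\a.a)) else (\b.(\c.c))) ((\d.5) 0)) in ((let e = false in 4) * (if r then 3 else 6)))))
step 5: [if@0] ((\p.3) (\r.(let s = ((if true then (\t.(\a.a)) else (\b.(\c.c))) ((\d.5) 0)) in ((let e = false in 4) * (if r then 3 else 6)))))
step 6: [beta@root] 3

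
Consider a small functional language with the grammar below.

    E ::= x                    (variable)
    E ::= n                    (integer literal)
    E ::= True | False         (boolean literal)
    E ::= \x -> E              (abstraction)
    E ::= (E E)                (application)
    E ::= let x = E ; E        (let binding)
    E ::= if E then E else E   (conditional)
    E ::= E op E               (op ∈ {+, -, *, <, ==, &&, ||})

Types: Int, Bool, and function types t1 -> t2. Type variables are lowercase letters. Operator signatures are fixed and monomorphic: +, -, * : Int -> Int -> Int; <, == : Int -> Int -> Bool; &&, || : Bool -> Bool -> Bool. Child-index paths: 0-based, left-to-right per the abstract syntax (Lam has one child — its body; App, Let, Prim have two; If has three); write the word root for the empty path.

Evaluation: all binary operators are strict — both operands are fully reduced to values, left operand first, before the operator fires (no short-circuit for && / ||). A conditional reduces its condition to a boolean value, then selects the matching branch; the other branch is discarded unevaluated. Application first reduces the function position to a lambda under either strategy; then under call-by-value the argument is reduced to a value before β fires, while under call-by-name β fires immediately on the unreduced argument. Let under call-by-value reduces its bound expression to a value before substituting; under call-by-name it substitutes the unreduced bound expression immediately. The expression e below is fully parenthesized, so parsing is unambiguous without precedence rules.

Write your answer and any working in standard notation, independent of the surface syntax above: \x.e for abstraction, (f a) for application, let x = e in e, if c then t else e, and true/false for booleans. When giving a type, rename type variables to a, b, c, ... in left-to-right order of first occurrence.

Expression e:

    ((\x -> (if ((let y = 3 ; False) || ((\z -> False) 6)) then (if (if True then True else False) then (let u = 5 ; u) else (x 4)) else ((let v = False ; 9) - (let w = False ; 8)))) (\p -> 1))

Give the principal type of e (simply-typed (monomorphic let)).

Answer: Int

Trace:
let y : Int
  unify Bool ~ Bool
\z._ : b -> Bool
  unify b -> Bool ~ Int -> c
  unify b ~ Int
  unify Bool ~ c
_ _ : Bool
  unify Bool ~ Bool
  unify Bool ~ Bool
  unify Bool ~ Bool
  unify Bool ~ Bool
  unify Bool ~ Bool
let u : Int
u : Int
x : a
  unify a ~ Int -> d
_ _ : d
  unify Int ~ d
let v : Bool
  unify Int ~ Int
let w : Bool
  unify Int ~ Int
  unify Int ~ Int
\x._ : (Int -> Int) -> Int
\p._ : e -> Int
  unify (Int -> Int) -> Int ~ (e -> Int) -> f
  unify Int -> Int ~ e -> Int
  unify Int ~ e
  unify Int ~ Int
  unify Int ~ f
_ _ : Int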